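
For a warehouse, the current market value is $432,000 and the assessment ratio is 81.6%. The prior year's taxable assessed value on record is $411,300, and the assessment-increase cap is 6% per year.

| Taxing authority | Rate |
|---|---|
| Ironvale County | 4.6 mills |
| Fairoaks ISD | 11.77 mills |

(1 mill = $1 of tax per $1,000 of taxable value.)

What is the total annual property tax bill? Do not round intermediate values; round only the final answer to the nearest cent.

Uncapped assessed value = $432,000 × 0.816 = $352,512
Cap limit = $411,300 × 1.06 = $435,978
Taxable assessed value = min($352,512, $435,978) = $352,512 (cap does not bind)
Ironvale County: $352,512 × 0.0046 = $1,621.5552
Fairoaks ISD: $352,512 × 0.01177 = $4,149.06624
Total = $5,770.62144

$5,770.62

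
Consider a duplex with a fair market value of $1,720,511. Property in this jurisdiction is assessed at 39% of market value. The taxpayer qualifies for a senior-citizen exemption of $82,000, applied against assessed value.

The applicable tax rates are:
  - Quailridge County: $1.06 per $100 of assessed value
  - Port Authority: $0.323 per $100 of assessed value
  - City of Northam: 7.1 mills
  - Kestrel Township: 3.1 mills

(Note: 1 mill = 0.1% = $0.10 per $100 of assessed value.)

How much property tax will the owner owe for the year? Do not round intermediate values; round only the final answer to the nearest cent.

Assessed value = $1,720,511 × 0.39 = $670,999.29
Taxable value = $670,999.29 − $82,000 = $588,999.29
Quailridge County: $588,999.29 × 0.0106 = $6,243.392474
Port Authority: $588,999.29 × 0.00323 = $1,902.4677067
City of Northam: $588,999.29 × 0.0071 = $4,181.894959
Kestrel Township: $588,999.29 × 0.0031 = $1,825.897799
Total = $14,153.6529387

$14,153.65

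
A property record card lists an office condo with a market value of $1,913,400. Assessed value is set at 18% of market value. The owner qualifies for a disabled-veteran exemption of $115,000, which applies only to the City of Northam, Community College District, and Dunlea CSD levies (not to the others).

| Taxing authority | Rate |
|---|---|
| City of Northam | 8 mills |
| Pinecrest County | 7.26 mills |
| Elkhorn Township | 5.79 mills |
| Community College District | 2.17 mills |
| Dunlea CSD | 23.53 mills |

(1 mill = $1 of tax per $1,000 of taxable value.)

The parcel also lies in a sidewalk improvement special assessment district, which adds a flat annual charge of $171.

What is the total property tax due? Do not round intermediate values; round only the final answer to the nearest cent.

$12,396.76

Assessed value = $1,913,400 × 0.18 = $344,412
City of Northam: ($344,412 − $115,000) × 0.008 = $229,412 × 0.008 = $1,835.296
Pinecrest County: $344,412 × 0.00726 = $2,500.43112
Elkhorn Township: $344,412 × 0.00579 = $1,994.14548
Community College District: ($344,412 − $115,000) × 0.00217 = $229,412 × 0.00217 = $497.82404
Dunlea CSD: ($344,412 − $115,000) × 0.02353 = $229,412 × 0.02353 = $5,398.06436
Levies subtotal = $12,225.761
Total = $12,225.761 + $171 = $12,396.761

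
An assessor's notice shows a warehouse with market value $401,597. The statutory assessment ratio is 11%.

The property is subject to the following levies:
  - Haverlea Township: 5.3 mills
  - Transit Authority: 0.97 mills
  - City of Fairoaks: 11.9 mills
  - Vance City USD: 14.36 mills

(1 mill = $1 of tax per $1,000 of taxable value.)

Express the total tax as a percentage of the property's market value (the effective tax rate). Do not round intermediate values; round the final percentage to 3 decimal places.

0.358%

Assessed value = $401,597 × 0.11 = $44,175.67
Haverlea Township: $44,175.67 × 0.0053 = $234.131051
Transit Authority: $44,175.67 × 0.00097 = $42.8503999
City of Fairoaks: $44,175.67 × 0.0119 = $525.690473
Vance City USD: $44,175.67 × 0.01436 = $634.3626212
Total tax = $1,437.0345451
Effective rate = $1,437.0345451 ÷ $401,597 = 0.358% of market value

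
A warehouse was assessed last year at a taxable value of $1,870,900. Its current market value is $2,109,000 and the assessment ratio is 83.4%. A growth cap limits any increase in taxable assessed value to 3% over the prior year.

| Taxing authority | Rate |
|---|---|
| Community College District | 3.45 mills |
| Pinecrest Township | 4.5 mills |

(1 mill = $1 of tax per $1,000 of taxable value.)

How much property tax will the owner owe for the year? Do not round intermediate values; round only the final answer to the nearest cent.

Uncapped assessed value = $2,109,000 × 0.834 = $1,758,906
Cap limit = $1,870,900 × 1.03 = $1,927,027
Taxable assessed value = min($1,758,906, $1,927,027) = $1,758,906 (cap does not bind)
Community College District: $1,758,906 × 0.00345 = $6,068.2257
Pinecrest Township: $1,758,906 × 0.0045 = $7,915.077
Total = $13,983.3027

$13,983.30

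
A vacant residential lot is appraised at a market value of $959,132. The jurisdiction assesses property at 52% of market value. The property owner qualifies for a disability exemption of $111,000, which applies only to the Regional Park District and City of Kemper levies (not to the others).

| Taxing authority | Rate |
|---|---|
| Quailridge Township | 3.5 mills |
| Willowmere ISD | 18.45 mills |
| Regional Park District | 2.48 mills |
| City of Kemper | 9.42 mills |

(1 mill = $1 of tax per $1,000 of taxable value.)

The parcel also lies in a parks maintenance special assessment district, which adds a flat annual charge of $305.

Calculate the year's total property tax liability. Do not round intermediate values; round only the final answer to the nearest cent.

$15,866.74

Assessed value = $959,132 × 0.52 = $498,748.64
Quailridge Township: $498,748.64 × 0.0035 = $1,745.62024
Willowmere ISD: $498,748.64 × 0.01845 = $9,201.912408
Regional Park District: ($498,748.64 − $111,000) × 0.00248 = $387,748.64 × 0.00248 = $961.6166272
City of Kemper: ($498,748.64 − $111,000) × 0.00942 = $387,748.64 × 0.00942 = $3,652.5921888
Levies subtotal = $15,561.741464
Total = $15,561.741464 + $305 = $15,866.741464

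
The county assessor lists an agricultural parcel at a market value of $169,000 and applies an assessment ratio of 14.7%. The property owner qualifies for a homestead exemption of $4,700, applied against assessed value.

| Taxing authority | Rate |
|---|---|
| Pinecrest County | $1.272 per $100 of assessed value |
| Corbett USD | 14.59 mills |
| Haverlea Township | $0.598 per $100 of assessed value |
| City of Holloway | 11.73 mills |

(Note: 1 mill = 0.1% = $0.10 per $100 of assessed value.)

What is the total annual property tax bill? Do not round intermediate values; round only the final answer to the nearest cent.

$906.84

Assessed value = $169,000 × 0.147 = $24,843
Taxable value = $24,843 − $4,700 = $20,143
Pinecrest County: $20,143 × 0.01272 = $256.21896
Corbett USD: $20,143 × 0.01459 = $293.88637
Haverlea Township: $20,143 × 0.00598 = $120.45514
City of Holloway: $20,143 × 0.01173 = $236.27739
Total = $906.83786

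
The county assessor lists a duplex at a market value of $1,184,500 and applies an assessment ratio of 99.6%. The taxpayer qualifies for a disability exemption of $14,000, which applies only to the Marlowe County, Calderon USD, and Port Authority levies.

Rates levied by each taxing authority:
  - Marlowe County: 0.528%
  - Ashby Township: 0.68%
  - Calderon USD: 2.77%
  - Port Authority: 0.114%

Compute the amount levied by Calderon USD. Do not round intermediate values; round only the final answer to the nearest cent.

Assessed value = $1,184,500 × 0.996 = $1,179,762
Calderon USD taxable value = $1,179,762 − $14,000 = $1,165,762
Calderon USD levy = $1,165,762 × 0.0277 = $32,291.6074

$32,291.61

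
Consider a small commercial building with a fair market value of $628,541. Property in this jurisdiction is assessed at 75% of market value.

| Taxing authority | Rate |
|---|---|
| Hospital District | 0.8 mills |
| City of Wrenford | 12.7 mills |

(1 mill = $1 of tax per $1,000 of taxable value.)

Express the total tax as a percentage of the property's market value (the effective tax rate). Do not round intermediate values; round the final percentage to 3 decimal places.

1.013%

Assessed value = $628,541 × 0.75 = $471,405.75
Hospital District: $471,405.75 × 0.0008 = $377.1246
City of Wrenford: $471,405.75 × 0.0127 = $5,986.853025
Total tax = $6,363.977625
Effective rate = $6,363.977625 ÷ $628,541 = 1.013% of market value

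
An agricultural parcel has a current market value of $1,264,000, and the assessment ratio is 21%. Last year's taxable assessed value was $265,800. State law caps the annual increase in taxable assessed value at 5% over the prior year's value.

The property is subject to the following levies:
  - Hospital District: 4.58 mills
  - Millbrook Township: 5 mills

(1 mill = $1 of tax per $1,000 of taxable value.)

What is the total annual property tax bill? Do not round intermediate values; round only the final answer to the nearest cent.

Uncapped assessed value = $1,264,000 × 0.21 = $265,440
Cap limit = $265,800 × 1.05 = $279,090
Taxable assessed value = min($265,440, $279,090) = $265,440 (cap does not bind)
Hospital District: $265,440 × 0.00458 = $1,215.7152
Millbrook Township: $265,440 × 0.005 = $1,327.2
Total = $2,542.9152

$2,542.92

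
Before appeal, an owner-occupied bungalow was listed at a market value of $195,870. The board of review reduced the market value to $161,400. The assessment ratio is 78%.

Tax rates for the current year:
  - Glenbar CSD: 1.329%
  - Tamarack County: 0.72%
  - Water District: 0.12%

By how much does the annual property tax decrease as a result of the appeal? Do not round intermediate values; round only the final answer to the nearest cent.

$583.17

Old assessed value = $195,870 × 0.78 = $152,778.6
New assessed value = $161,400 × 0.78 = $125,892
Combined rate = 0.01329 + 0.0072 + 0.0012 = 0.02169
Old tax = $152,778.6 × 0.02169 = $3,313.767834
New tax = $125,892 × 0.02169 = $2,730.59748
Reduction = $3,313.767834 − $2,730.59748 = $583.170354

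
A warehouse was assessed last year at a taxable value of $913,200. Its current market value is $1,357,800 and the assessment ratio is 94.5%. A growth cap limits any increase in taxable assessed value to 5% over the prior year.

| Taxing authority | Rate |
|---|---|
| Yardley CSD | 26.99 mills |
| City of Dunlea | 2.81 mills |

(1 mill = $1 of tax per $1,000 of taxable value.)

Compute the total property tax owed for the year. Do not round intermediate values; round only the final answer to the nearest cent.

$28,574.03

Uncapped assessed value = $1,357,800 × 0.945 = $1,283,121
Cap limit = $913,200 × 1.05 = $958,860
Taxable assessed value = min($1,283,121, $958,860) = $958,860 (cap binds)
Yardley CSD: $958,860 × 0.02699 = $25,879.6314
City of Dunlea: $958,860 × 0.00281 = $2,694.3966
Total = $28,574.028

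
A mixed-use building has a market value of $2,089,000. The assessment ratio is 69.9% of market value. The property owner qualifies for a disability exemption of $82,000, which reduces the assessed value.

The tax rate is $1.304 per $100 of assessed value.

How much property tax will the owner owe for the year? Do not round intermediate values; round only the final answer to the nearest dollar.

Assessed value = $2,089,000 × 0.699 = $1,460,211
Taxable value = $1,460,211 − $82,000 = $1,378,211
Tax = $1,378,211 × 0.01304 = $17,971.87144

$17,972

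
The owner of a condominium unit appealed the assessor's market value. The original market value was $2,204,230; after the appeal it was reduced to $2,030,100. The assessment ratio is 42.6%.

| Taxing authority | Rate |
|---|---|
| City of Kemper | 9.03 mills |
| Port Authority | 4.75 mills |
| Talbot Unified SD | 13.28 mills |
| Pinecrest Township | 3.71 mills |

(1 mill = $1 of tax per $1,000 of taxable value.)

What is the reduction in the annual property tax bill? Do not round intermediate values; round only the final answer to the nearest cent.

$2,282.50

Old assessed value = $2,204,230 × 0.426 = $939,001.98
New assessed value = $2,030,100 × 0.426 = $864,822.6
Combined rate = 0.00903 + 0.00475 + 0.01328 + 0.00371 = 0.03077
Old tax = $939,001.98 × 0.03077 = $28,893.0909246
New tax = $864,822.6 × 0.03077 = $26,610.591402
Reduction = $28,893.0909246 − $26,610.591402 = $2,282.4995226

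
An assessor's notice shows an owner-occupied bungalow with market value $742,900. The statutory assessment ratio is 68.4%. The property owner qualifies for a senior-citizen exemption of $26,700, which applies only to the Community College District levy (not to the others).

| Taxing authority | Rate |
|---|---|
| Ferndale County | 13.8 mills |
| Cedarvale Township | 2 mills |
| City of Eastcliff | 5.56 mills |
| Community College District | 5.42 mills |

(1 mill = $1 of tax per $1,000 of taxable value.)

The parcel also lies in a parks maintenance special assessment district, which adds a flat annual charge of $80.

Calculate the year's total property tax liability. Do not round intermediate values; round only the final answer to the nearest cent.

$13,543.37

Assessed value = $742,900 × 0.684 = $508,143.6
Ferndale County: $508,143.6 × 0.0138 = $7,012.38168
Cedarvale Township: $508,143.6 × 0.002 = $1,016.2872
City of Eastcliff: $508,143.6 × 0.00556 = $2,825.278416
Community College District: ($508,143.6 − $26,700) × 0.00542 = $481,443.6 × 0.00542 = $2,609.424312
Levies subtotal = $13,463.371608
Total = $13,463.371608 + $80 = $13,543.371608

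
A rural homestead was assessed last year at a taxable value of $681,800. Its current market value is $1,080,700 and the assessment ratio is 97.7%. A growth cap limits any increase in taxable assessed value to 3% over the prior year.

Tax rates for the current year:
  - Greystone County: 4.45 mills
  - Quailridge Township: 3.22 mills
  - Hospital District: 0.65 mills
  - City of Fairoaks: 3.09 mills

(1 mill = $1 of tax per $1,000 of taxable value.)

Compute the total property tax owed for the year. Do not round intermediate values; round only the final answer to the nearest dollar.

Uncapped assessed value = $1,080,700 × 0.977 = $1,055,843.9
Cap limit = $681,800 × 1.03 = $702,254
Taxable assessed value = min($1,055,843.9, $702,254) = $702,254 (cap binds)
Greystone County: $702,254 × 0.00445 = $3,125.0303
Quailridge Township: $702,254 × 0.00322 = $2,261.25788
Hospital District: $702,254 × 0.00065 = $456.4651
City of Fairoaks: $702,254 × 0.00309 = $2,169.96486
Total = $8,012.71814

$8,013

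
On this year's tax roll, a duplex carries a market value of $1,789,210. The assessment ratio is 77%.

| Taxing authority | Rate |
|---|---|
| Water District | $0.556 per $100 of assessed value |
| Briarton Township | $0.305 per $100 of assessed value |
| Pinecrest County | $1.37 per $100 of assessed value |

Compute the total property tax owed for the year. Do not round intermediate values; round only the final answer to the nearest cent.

$30,736.30

Assessed value = $1,789,210 × 0.77 = $1,377,691.7
Water District: $1,377,691.7 × 0.00556 = $7,659.965852
Briarton Township: $1,377,691.7 × 0.00305 = $4,201.959685
Pinecrest County: $1,377,691.7 × 0.0137 = $18,874.37629
Total = $7,659.965852 + $4,201.959685 + $18,874.37629 = $30,736.301827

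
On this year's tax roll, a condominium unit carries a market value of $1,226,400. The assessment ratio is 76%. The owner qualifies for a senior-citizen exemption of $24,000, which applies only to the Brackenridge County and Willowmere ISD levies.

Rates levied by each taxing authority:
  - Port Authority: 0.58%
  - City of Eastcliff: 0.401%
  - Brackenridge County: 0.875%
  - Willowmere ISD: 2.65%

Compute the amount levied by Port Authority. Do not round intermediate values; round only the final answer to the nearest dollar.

$5,406

Assessed value = $1,226,400 × 0.76 = $932,064
Port Authority taxable value = $932,064 (exemption does not apply)
Port Authority levy = $932,064 × 0.0058 = $5,405.9712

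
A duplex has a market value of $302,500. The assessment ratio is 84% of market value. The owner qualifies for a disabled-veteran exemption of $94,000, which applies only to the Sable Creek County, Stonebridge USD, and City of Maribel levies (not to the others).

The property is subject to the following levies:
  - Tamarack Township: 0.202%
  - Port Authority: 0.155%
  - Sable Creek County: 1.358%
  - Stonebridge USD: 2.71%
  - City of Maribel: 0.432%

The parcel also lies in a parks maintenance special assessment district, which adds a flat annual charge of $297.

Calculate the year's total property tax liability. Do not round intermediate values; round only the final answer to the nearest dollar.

$8,409

Assessed value = $302,500 × 0.84 = $254,100
Tamarack Township: $254,100 × 0.00202 = $513.282
Port Authority: $254,100 × 0.00155 = $393.855
Sable Creek County: ($254,100 − $94,000) × 0.01358 = $160,100 × 0.01358 = $2,174.158
Stonebridge USD: ($254,100 − $94,000) × 0.0271 = $160,100 × 0.0271 = $4,338.71
City of Maribel: ($254,100 − $94,000) × 0.00432 = $160,100 × 0.00432 = $691.632
Levies subtotal = $8,111.637
Total = $8,111.637 + $297 = $8,408.637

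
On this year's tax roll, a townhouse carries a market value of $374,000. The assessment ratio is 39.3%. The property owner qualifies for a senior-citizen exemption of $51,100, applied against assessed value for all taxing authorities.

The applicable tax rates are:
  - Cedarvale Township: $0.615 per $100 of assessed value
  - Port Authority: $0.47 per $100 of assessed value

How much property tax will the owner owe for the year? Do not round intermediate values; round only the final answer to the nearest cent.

$1,040.32

Assessed value = $374,000 × 0.393 = $146,982
Taxable value = $146,982 − $51,100 = $95,882
Cedarvale Township: $95,882 × 0.00615 = $589.6743
Port Authority: $95,882 × 0.0047 = $450.6454
Total = $589.6743 + $450.6454 = $1,040.3197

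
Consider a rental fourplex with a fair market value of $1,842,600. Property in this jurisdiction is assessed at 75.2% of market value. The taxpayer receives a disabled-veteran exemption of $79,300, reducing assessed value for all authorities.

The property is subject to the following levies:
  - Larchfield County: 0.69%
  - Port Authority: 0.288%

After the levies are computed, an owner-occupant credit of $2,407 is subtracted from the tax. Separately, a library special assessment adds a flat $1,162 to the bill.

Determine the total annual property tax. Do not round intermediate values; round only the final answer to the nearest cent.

$11,530.96

Assessed value = $1,842,600 × 0.752 = $1,385,635.2
Taxable value = $1,385,635.2 − $79,300 = $1,306,335.2
Larchfield County: $1,306,335.2 × 0.0069 = $9,013.71288
Port Authority: $1,306,335.2 × 0.00288 = $3,762.245376
Levies subtotal = $12,775.958256
After credit = $12,775.958256 − $2,407 = $10,368.958256
Total = $10,368.958256 + $1,162 = $11,530.958256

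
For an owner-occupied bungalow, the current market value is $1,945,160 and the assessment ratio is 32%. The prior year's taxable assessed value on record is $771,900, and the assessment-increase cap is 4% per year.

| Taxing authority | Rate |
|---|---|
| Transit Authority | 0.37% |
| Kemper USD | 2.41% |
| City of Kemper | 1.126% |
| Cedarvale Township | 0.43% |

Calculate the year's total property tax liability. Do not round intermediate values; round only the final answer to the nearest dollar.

Uncapped assessed value = $1,945,160 × 0.32 = $622,451.2
Cap limit = $771,900 × 1.04 = $802,776
Taxable assessed value = min($622,451.2, $802,776) = $622,451.2 (cap does not bind)
Transit Authority: $622,451.2 × 0.0037 = $2,303.06944
Kemper USD: $622,451.2 × 0.0241 = $15,001.07392
City of Kemper: $622,451.2 × 0.01126 = $7,008.800512
Cedarvale Township: $622,451.2 × 0.0043 = $2,676.54016
Total = $26,989.484032

$26,989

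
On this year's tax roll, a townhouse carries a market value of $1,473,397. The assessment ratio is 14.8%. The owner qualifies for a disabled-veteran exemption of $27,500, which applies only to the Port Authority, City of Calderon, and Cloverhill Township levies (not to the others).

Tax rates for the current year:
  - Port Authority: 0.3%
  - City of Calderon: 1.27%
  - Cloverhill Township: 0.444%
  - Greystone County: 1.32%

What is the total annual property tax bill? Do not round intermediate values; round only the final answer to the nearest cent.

Assessed value = $1,473,397 × 0.148 = $218,062.756
Port Authority: ($218,062.756 − $27,500) × 0.003 = $190,562.756 × 0.003 = $571.688268
City of Calderon: ($218,062.756 − $27,500) × 0.0127 = $190,562.756 × 0.0127 = $2,420.1470012
Cloverhill Township: ($218,062.756 − $27,500) × 0.00444 = $190,562.756 × 0.00444 = $846.09863664
Greystone County: $218,062.756 × 0.0132 = $2,878.4283792
Total = $6,716.36228504

$6,716.36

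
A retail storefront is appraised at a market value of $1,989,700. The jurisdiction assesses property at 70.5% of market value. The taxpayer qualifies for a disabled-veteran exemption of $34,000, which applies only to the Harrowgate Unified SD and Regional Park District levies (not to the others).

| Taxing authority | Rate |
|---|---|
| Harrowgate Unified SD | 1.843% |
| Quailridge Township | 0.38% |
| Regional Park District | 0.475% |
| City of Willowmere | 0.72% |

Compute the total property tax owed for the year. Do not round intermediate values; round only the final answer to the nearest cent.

$47,157.48

Assessed value = $1,989,700 × 0.705 = $1,402,738.5
Harrowgate Unified SD: ($1,402,738.5 − $34,000) × 0.01843 = $1,368,738.5 × 0.01843 = $25,225.850555
Quailridge Township: $1,402,738.5 × 0.0038 = $5,330.4063
Regional Park District: ($1,402,738.5 − $34,000) × 0.00475 = $1,368,738.5 × 0.00475 = $6,501.507875
City of Willowmere: $1,402,738.5 × 0.0072 = $10,099.7172
Total = $47,157.48193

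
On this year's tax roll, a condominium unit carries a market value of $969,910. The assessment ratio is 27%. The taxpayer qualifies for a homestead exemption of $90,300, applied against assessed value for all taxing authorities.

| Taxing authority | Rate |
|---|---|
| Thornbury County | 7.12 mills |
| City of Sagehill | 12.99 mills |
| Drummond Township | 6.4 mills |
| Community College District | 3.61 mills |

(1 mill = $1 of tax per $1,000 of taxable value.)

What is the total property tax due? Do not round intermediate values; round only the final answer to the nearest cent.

$5,167.86

Assessed value = $969,910 × 0.27 = $261,875.7
Taxable value = $261,875.7 − $90,300 = $171,575.7
Thornbury County: $171,575.7 × 0.00712 = $1,221.618984
City of Sagehill: $171,575.7 × 0.01299 = $2,228.768343
Drummond Township: $171,575.7 × 0.0064 = $1,098.08448
Community College District: $171,575.7 × 0.00361 = $619.388277
Total = $1,221.618984 + $2,228.768343 + $1,098.08448 + $619.388277 = $5,167.860084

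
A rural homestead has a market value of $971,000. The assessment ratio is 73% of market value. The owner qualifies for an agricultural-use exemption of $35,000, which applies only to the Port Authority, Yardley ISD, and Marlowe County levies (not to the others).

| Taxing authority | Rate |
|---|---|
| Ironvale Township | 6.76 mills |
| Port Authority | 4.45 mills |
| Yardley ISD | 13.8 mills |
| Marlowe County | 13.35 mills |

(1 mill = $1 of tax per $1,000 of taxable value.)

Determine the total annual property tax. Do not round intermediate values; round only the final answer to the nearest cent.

Assessed value = $971,000 × 0.73 = $708,830
Ironvale Township: $708,830 × 0.00676 = $4,791.6908
Port Authority: ($708,830 − $35,000) × 0.00445 = $673,830 × 0.00445 = $2,998.5435
Yardley ISD: ($708,830 − $35,000) × 0.0138 = $673,830 × 0.0138 = $9,298.854
Marlowe County: ($708,830 − $35,000) × 0.01335 = $673,830 × 0.01335 = $8,995.6305
Total = $26,084.7188

$26,084.72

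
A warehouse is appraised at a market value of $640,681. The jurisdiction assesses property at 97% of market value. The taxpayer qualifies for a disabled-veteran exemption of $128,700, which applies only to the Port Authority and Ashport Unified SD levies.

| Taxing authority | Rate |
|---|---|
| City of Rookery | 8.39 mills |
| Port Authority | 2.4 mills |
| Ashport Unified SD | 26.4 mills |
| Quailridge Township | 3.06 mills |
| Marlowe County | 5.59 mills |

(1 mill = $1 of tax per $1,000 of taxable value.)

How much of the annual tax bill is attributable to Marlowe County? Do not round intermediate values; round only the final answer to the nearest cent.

$3,473.96

Assessed value = $640,681 × 0.97 = $621,460.57
Marlowe County taxable value = $621,460.57 (exemption does not apply)
Marlowe County levy = $621,460.57 × 0.00559 = $3,473.9645863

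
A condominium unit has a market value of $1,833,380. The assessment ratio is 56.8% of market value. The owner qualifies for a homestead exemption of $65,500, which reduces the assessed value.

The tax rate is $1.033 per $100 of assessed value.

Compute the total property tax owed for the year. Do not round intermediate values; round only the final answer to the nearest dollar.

Assessed value = $1,833,380 × 0.568 = $1,041,359.84
Taxable value = $1,041,359.84 − $65,500 = $975,859.84
Tax = $975,859.84 × 0.01033 = $10,080.6321472

$10,081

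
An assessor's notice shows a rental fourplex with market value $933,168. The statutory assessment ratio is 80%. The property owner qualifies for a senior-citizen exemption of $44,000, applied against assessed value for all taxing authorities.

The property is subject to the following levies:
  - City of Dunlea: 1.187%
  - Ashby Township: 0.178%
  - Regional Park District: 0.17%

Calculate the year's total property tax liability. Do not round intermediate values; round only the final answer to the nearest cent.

Assessed value = $933,168 × 0.8 = $746,534.4
Taxable value = $746,534.4 − $44,000 = $702,534.4
City of Dunlea: $702,534.4 × 0.01187 = $8,339.083328
Ashby Township: $702,534.4 × 0.00178 = $1,250.511232
Regional Park District: $702,534.4 × 0.0017 = $1,194.30848
Total = $8,339.083328 + $1,250.511232 + $1,194.30848 = $10,783.90304

$10,783.90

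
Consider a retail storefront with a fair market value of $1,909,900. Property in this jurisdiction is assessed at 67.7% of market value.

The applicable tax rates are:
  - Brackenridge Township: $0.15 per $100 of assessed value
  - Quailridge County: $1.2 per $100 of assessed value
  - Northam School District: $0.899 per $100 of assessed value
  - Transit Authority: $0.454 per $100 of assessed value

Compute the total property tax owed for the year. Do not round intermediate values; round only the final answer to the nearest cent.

Assessed value = $1,909,900 × 0.677 = $1,293,002.3
Brackenridge Township: $1,293,002.3 × 0.0015 = $1,939.50345
Quailridge County: $1,293,002.3 × 0.012 = $15,516.0276
Northam School District: $1,293,002.3 × 0.00899 = $11,624.090677
Transit Authority: $1,293,002.3 × 0.00454 = $5,870.230442
Total = $1,939.50345 + $15,516.0276 + $11,624.090677 + $5,870.230442 = $34,949.852169

$34,949.85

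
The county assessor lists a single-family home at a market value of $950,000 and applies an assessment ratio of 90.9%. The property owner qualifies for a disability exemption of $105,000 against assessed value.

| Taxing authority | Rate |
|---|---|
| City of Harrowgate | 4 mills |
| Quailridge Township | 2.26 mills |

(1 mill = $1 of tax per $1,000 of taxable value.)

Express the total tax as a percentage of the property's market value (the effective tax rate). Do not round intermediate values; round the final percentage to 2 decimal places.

0.50%

Assessed value = $950,000 × 0.909 = $863,550
Taxable value = $863,550 − $105,000 = $758,550
City of Harrowgate: $758,550 × 0.004 = $3,034.2
Quailridge Township: $758,550 × 0.00226 = $1,714.323
Total tax = $4,748.523
Effective rate = $4,748.523 ÷ $950,000 = 0.50% of market value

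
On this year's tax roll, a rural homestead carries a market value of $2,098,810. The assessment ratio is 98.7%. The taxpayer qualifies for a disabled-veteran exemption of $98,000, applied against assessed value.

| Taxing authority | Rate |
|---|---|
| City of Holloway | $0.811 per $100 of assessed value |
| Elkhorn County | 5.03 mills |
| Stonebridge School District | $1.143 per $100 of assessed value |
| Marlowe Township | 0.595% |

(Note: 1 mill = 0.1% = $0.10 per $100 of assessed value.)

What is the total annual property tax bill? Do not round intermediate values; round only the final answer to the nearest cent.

Assessed value = $2,098,810 × 0.987 = $2,071,525.47
Taxable value = $2,071,525.47 − $98,000 = $1,973,525.47
City of Holloway: $1,973,525.47 × 0.00811 = $16,005.2915617
Elkhorn County: $1,973,525.47 × 0.00503 = $9,926.8331141
Stonebridge School District: $1,973,525.47 × 0.01143 = $22,557.3961221
Marlowe Township: $1,973,525.47 × 0.00595 = $11,742.4765465
Total = $60,231.9973444

$60,232.00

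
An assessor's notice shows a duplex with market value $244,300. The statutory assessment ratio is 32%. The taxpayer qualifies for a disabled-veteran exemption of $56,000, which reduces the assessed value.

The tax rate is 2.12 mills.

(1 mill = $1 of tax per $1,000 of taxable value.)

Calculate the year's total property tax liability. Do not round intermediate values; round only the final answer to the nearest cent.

Assessed value = $244,300 × 0.32 = $78,176
Taxable value = $78,176 − $56,000 = $22,176
Tax = $22,176 × 0.00212 = $47.01312

$47.01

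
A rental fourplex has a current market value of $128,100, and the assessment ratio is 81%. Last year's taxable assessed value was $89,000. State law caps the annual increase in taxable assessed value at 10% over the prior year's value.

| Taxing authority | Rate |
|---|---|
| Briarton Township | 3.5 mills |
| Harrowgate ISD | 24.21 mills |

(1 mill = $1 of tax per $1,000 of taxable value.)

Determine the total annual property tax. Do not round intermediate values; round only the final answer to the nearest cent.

$2,712.81

Uncapped assessed value = $128,100 × 0.81 = $103,761
Cap limit = $89,000 × 1.1 = $97,900
Taxable assessed value = min($103,761, $97,900) = $97,900 (cap binds)
Briarton Township: $97,900 × 0.0035 = $342.65
Harrowgate ISD: $97,900 × 0.02421 = $2,370.159
Total = $2,712.809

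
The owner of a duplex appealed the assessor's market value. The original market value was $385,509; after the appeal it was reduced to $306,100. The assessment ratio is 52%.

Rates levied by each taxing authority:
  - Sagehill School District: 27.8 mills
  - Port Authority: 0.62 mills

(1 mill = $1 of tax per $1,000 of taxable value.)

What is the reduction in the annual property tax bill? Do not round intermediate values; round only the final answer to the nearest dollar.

Old assessed value = $385,509 × 0.52 = $200,464.68
New assessed value = $306,100 × 0.52 = $159,172
Combined rate = 0.0278 + 0.00062 = 0.02842
Old tax = $200,464.68 × 0.02842 = $5,697.2062056
New tax = $159,172 × 0.02842 = $4,523.66824
Reduction = $5,697.2062056 − $4,523.66824 = $1,173.5379656

$1,174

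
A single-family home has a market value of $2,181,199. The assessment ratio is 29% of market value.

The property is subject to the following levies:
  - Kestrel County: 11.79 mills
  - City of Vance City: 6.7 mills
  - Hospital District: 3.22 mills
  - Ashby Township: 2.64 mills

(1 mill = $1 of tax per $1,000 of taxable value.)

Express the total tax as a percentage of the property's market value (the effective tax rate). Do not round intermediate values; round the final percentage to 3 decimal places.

Assessed value = $2,181,199 × 0.29 = $632,547.71
Kestrel County: $632,547.71 × 0.01179 = $7,457.7375009
City of Vance City: $632,547.71 × 0.0067 = $4,238.069657
Hospital District: $632,547.71 × 0.00322 = $2,036.8036262
Ashby Township: $632,547.71 × 0.00264 = $1,669.9259544
Total tax = $15,402.5367385
Effective rate = $15,402.5367385 ÷ $2,181,199 = 0.706% of market value

0.706%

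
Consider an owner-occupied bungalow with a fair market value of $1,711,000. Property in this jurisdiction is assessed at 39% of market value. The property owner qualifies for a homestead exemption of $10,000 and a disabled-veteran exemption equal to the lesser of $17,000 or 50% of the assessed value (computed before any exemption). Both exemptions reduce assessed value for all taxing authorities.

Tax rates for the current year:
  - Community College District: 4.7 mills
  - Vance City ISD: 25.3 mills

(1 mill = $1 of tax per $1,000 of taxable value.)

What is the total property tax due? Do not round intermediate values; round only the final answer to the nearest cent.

Assessed value = $1,711,000 × 0.39 = $667,290
Disabled-veteran exemption = min($17,000, 50% × $667,290) = min($17,000, $333,645) = $17,000 (dollar cap binds)
Taxable value = $667,290 − $10,000 − $17,000 = $640,290
Community College District: $640,290 × 0.0047 = $3,009.363
Vance City ISD: $640,290 × 0.0253 = $16,199.337
Total = $19,208.7

$19,208.70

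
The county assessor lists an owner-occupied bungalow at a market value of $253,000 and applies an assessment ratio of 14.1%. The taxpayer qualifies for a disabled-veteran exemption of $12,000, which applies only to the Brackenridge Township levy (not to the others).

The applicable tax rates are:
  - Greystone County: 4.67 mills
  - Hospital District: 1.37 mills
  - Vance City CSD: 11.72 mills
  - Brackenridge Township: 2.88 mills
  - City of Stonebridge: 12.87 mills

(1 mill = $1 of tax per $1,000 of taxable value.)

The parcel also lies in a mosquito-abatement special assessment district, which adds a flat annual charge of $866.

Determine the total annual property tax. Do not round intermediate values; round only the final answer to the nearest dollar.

Assessed value = $253,000 × 0.141 = $35,673
Greystone County: $35,673 × 0.00467 = $166.59291
Hospital District: $35,673 × 0.00137 = $48.87201
Vance City CSD: $35,673 × 0.01172 = $418.08756
Brackenridge Township: ($35,673 − $12,000) × 0.00288 = $23,673 × 0.00288 = $68.17824
City of Stonebridge: $35,673 × 0.01287 = $459.11151
Levies subtotal = $1,160.84223
Total = $1,160.84223 + $866 = $2,026.84223

$2,027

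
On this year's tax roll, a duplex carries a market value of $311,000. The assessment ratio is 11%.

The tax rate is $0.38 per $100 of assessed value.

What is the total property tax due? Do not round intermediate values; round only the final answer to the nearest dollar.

$130

Assessed value = $311,000 × 0.11 = $34,210
Tax = $34,210 × 0.0038 = $129.998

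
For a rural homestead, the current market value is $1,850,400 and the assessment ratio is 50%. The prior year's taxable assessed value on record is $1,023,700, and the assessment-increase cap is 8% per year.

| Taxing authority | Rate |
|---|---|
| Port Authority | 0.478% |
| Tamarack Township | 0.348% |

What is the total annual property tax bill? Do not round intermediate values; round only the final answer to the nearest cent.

$7,642.15

Uncapped assessed value = $1,850,400 × 0.5 = $925,200
Cap limit = $1,023,700 × 1.08 = $1,105,596
Taxable assessed value = min($925,200, $1,105,596) = $925,200 (cap does not bind)
Port Authority: $925,200 × 0.00478 = $4,422.456
Tamarack Township: $925,200 × 0.00348 = $3,219.696
Total = $7,642.152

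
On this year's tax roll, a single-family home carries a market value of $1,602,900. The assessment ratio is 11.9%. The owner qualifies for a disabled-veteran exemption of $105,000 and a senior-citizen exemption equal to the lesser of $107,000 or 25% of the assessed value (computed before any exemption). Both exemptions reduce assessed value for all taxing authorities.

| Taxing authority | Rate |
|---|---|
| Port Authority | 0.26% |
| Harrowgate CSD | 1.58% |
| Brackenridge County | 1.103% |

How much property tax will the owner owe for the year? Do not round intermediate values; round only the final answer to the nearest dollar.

$1,120

Assessed value = $1,602,900 × 0.119 = $190,745.1
Senior-citizen exemption = min($107,000, 25% × $190,745.1) = min($107,000, $47,686.275) = $47,686.275 (percentage binds)
Taxable value = $190,745.1 − $105,000 − $47,686.275 = $38,058.825
Port Authority: $38,058.825 × 0.0026 = $98.952945
Harrowgate CSD: $38,058.825 × 0.0158 = $601.329435
Brackenridge County: $38,058.825 × 0.01103 = $419.78883975
Total = $1,120.07121975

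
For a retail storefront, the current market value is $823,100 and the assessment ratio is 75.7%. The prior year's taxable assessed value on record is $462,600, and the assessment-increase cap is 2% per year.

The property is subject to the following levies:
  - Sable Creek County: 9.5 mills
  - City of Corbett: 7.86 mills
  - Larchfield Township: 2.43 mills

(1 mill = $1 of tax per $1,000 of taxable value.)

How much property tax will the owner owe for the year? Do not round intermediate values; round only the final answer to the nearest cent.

Uncapped assessed value = $823,100 × 0.757 = $623,086.7
Cap limit = $462,600 × 1.02 = $471,852
Taxable assessed value = min($623,086.7, $471,852) = $471,852 (cap binds)
Sable Creek County: $471,852 × 0.0095 = $4,482.594
City of Corbett: $471,852 × 0.00786 = $3,708.75672
Larchfield Township: $471,852 × 0.00243 = $1,146.60036
Total = $9,337.95108

$9,337.95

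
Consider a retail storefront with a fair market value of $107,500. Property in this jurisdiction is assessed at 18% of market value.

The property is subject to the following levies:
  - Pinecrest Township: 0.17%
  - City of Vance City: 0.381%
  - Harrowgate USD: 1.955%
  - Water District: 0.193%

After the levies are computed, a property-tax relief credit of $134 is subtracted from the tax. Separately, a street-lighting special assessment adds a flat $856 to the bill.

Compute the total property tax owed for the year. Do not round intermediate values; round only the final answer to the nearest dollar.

$1,244

Assessed value = $107,500 × 0.18 = $19,350
Pinecrest Township: $19,350 × 0.0017 = $32.895
City of Vance City: $19,350 × 0.00381 = $73.7235
Harrowgate USD: $19,350 × 0.01955 = $378.2925
Water District: $19,350 × 0.00193 = $37.3455
Levies subtotal = $522.2565
After credit = $522.2565 − $134 = $388.2565
Total = $388.2565 + $856 = $1,244.2565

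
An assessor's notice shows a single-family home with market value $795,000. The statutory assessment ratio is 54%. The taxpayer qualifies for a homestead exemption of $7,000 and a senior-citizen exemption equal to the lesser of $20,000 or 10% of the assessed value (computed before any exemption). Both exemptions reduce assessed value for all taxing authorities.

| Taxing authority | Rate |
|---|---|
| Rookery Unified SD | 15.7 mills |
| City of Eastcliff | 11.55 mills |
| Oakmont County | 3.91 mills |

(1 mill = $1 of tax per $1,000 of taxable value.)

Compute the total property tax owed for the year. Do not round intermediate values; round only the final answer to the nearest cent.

$12,535.67

Assessed value = $795,000 × 0.54 = $429,300
Senior-citizen exemption = min($20,000, 10% × $429,300) = min($20,000, $42,930) = $20,000 (dollar cap binds)
Taxable value = $429,300 − $7,000 − $20,000 = $402,300
Rookery Unified SD: $402,300 × 0.0157 = $6,316.11
City of Eastcliff: $402,300 × 0.01155 = $4,646.565
Oakmont County: $402,300 × 0.00391 = $1,572.993
Total = $12,535.668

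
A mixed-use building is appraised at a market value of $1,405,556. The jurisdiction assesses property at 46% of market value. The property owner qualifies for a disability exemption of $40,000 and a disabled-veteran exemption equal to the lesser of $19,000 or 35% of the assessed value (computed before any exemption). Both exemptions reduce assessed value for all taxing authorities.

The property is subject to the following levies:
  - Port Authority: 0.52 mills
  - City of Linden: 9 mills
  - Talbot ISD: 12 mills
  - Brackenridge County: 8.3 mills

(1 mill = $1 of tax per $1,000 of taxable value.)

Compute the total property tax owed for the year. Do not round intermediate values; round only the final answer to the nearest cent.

Assessed value = $1,405,556 × 0.46 = $646,555.76
Disabled-veteran exemption = min($19,000, 35% × $646,555.76) = min($19,000, $226,294.516) = $19,000 (dollar cap binds)
Taxable value = $646,555.76 − $40,000 − $19,000 = $587,555.76
Port Authority: $587,555.76 × 0.00052 = $305.5289952
City of Linden: $587,555.76 × 0.009 = $5,288.00184
Talbot ISD: $587,555.76 × 0.012 = $7,050.66912
Brackenridge County: $587,555.76 × 0.0083 = $4,876.712808
Total = $17,520.9127632

$17,520.91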